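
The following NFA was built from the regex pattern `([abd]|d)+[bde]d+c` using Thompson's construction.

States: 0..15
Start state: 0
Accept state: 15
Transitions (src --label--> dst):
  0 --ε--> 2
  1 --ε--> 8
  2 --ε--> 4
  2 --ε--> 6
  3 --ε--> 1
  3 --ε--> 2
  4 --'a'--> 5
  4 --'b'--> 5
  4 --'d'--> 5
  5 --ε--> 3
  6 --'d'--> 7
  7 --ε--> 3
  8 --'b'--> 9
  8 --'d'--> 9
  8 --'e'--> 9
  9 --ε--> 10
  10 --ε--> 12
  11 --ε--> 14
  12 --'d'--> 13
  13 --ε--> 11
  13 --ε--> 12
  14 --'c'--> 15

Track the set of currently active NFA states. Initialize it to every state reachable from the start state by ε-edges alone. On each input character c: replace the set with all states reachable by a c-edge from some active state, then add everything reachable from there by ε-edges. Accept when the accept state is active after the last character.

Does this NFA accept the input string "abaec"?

Answer: REJECT

Derivation:
initial (ε-close {0}): {0,2,4,6}
'a' @ 1: {1,2,3,4,5,6,8}
'b' @ 2: {1,2,3,4,5,6,8,9,10,12}
'a' @ 3: {1,2,3,4,5,6,8}
'e' @ 4: {9,10,12}
'c' @ 5: {}  — dead — no transitions
end set {} — state 15 not in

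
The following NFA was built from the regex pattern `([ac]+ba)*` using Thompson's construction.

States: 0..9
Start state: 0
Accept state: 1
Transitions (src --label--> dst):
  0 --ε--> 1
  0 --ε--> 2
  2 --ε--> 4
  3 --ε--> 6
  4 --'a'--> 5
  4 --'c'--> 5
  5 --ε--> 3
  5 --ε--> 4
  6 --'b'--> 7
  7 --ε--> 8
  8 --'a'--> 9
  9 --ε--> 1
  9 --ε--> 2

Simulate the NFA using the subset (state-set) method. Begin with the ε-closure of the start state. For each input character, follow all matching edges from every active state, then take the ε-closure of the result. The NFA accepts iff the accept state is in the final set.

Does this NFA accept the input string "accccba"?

S₀ = ε-closure({0}) = {0,1,2,4}
'a' @ 1: {3,4,5,6}
'c' @ 2: {3,4,5,6}
'c' @ 3: {3,4,5,6}
'c' @ 4: {3,4,5,6}
'c' @ 5: {3,4,5,6}
'b' @ 6: {7,8}
'a' @ 7: {1,2,4,9}  [accepting]
final: {1,2,4,9}; accept 1 in set

Answer: ACCEPT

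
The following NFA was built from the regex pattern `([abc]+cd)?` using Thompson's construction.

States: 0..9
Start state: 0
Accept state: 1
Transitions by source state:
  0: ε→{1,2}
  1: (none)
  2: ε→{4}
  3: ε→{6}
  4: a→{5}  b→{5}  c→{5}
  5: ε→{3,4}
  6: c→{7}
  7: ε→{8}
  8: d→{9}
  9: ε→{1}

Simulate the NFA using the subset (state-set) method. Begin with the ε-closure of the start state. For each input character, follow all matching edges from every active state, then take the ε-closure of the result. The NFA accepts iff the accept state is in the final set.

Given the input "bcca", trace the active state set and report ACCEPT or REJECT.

Answer: REJECT

Derivation:
start: ε-closure({0}) = {0,1,2,4}
'b' @ 1: {3,4,5,6}
'c' @ 2: {3,4,5,6,7,8}
'c' @ 3: {3,4,5,6,7,8}
'a' @ 4: {3,4,5,6}
final: {3,4,5,6}; accept 1 not in set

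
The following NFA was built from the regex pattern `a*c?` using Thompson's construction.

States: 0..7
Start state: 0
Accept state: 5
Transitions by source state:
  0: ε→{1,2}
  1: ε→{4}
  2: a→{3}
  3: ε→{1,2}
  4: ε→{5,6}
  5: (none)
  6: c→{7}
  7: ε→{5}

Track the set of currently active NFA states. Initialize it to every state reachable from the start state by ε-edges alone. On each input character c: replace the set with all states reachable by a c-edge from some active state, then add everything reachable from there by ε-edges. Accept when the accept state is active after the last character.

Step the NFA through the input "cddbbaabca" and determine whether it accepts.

S₀ = ε-closure({0}) = {0,1,2,4,5,6}
'c' @ 1: {5,7}  ✓accept
'd' @ 2: {}  — dead — no transitions
rest 'dbbaabca' ignored (set empty)
final: {}; accept 5 not in set

Answer: REJECT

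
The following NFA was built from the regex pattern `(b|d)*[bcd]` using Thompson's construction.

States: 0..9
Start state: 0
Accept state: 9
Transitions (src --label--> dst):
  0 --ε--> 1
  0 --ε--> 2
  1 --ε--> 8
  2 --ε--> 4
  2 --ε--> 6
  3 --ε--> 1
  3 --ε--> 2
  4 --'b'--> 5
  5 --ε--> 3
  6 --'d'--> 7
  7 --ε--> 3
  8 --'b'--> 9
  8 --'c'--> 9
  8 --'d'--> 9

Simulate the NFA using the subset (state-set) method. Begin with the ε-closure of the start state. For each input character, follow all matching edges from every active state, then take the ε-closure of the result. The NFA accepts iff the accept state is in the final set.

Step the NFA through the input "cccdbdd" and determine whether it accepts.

initial (ε-close {0}): {0,1,2,4,6,8}
'c' @ 1: {9}  (accept∈set)
'c' @ 2: {}  — dead — no transitions
rest 'cdbdd' ignored (set empty)
final: {}; accept 9 not in set

Answer: REJECT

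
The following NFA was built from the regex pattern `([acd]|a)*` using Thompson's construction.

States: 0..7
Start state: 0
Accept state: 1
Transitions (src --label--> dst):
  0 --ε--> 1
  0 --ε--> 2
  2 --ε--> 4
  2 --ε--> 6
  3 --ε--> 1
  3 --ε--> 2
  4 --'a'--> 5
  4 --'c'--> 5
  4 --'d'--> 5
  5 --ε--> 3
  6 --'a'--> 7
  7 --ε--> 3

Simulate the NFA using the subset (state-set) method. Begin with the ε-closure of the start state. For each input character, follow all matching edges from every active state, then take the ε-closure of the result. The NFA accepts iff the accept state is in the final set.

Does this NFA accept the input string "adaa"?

Answer: ACCEPT

Derivation:
start: ε-closure({0}) = {0,1,2,4,6}
'a' @ 1: {1,2,3,4,5,6,7}  ✓accept
'd' @ 2: {1,2,3,4,5,6}  ✓accept
'a' @ 3: {1,2,3,4,5,6,7}  ✓accept
'a' @ 4: {1,2,3,4,5,6,7}  ✓accept
final: {1,2,3,4,5,6,7}; accept 1 in set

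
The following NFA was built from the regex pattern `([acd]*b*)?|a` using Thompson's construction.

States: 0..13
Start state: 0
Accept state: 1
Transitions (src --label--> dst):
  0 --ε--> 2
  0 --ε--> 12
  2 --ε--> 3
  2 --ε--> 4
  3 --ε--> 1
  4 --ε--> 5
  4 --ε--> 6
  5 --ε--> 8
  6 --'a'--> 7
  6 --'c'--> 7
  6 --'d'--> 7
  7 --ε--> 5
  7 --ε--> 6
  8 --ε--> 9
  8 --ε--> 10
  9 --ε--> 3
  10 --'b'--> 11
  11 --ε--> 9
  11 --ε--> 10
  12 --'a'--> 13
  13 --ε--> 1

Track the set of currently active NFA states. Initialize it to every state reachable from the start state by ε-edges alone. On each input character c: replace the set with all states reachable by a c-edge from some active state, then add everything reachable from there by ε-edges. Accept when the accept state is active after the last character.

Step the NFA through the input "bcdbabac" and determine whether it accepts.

Answer: REJECT

Trace:
S₀ = ε-closure({0}) = {0,1,2,3,4,5,6,8,9,10,12}
'b' @ 1: {1,3,9,10,11}  (accept∈set)
'c' @ 2: {}  — dead — no transitions
rest 'dbabac' ignored (set empty)
after full input: {}  (accept=1 not in)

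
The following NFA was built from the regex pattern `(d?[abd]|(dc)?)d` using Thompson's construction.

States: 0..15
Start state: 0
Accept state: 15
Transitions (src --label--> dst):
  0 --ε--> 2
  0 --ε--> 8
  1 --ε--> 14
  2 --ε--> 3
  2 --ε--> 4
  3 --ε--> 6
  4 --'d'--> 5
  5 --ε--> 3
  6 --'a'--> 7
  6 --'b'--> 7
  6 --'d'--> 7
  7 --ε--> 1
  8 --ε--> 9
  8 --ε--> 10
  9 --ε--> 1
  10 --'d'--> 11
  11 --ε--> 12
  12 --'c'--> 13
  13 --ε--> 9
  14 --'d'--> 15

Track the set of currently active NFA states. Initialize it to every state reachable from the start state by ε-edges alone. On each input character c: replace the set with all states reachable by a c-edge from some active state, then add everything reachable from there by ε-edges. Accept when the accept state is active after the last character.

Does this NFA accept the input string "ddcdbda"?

Answer: REJECT

Trace:
S₀ = ε-closure({0}) = {0,1,2,3,4,6,8,9,10,14}
'd' @ 1: {1,3,5,6,7,11,12,14,15}  (accept∈set)
'd' @ 2: {1,7,14,15}  (accept∈set)
'c' @ 3: {}  — state set empty
rest 'dbda' ignored (set empty)
end set {} — state 15 not in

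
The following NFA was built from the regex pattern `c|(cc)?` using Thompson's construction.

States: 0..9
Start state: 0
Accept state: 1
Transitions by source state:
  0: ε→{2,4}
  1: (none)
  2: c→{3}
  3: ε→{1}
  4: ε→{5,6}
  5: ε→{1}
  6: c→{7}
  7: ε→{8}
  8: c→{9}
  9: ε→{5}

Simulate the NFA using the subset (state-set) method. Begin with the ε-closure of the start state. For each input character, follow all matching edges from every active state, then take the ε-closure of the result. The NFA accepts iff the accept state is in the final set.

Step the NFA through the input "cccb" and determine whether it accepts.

S₀ = ε-closure({0}) = {0,1,2,4,5,6}
'c' @ 1: {1,3,7,8}  ✓accept
'c' @ 2: {1,5,9}  ✓accept
'c' @ 3: {}  — dead — no transitions
rest 'b' ignored (set empty)
after full input: {}  (accept=1 not in)

Answer: REJECT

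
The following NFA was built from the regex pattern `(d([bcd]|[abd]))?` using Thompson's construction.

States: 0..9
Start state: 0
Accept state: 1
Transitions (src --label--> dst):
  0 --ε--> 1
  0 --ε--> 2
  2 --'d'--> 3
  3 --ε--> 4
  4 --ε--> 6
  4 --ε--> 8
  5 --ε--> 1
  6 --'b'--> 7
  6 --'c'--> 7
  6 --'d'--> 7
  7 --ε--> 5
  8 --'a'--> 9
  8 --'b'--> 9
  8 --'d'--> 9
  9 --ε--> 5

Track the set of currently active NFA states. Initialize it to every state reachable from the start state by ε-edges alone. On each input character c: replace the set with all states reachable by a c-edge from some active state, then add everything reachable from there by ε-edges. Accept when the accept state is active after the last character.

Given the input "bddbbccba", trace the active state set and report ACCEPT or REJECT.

initial (ε-close {0}): {0,1,2}
'b' @ 1: {}  — state set empty
rest 'ddbbccba' ignored (set empty)
after full input: {}  (accept=1 not in)

Answer: REJECT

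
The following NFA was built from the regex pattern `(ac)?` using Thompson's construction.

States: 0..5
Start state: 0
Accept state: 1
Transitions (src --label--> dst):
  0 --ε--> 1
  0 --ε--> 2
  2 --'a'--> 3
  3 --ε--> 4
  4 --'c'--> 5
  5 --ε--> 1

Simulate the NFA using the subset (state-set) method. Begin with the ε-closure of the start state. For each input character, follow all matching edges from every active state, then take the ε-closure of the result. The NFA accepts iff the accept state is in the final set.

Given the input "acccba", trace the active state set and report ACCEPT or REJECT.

start: ε-closure({0}) = {0,1,2}
'a' @ 1: {3,4}
'c' @ 2: {1,5}  (accept∈set)
'c' @ 3: {}  — dead — no transitions
rest 'cba' ignored (set empty)
end set {} — state 1 not in

Answer: REJECT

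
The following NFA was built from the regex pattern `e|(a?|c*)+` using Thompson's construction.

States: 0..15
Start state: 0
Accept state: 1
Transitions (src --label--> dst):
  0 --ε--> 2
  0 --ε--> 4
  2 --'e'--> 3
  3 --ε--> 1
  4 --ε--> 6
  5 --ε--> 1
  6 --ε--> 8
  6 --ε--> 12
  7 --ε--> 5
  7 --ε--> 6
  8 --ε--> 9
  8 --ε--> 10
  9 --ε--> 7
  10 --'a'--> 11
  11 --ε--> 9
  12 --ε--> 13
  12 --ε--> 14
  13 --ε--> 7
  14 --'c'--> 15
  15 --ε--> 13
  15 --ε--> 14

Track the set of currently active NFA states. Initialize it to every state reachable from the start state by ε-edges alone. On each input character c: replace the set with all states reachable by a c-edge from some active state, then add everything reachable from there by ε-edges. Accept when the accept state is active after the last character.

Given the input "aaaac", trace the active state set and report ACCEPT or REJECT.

initial (ε-close {0}): {0,1,2,4,5,6,7,8,9,10,12,13,14}
'a' @ 1: {1,5,6,7,8,9,10,11,12,13,14}  ✓accept
'a' @ 2: {1,5,6,7,8,9,10,11,12,13,14}  ✓accept
'a' @ 3: {1,5,6,7,8,9,10,11,12,13,14}  ✓accept
'a' @ 4: {1,5,6,7,8,9,10,11,12,13,14}  ✓accept
'c' @ 5: {1,5,6,7,8,9,10,12,13,14,15}  ✓accept
end set {1,5,6,7,8,9,10,12,13,14,15} — state 1 in

Answer: ACCEPT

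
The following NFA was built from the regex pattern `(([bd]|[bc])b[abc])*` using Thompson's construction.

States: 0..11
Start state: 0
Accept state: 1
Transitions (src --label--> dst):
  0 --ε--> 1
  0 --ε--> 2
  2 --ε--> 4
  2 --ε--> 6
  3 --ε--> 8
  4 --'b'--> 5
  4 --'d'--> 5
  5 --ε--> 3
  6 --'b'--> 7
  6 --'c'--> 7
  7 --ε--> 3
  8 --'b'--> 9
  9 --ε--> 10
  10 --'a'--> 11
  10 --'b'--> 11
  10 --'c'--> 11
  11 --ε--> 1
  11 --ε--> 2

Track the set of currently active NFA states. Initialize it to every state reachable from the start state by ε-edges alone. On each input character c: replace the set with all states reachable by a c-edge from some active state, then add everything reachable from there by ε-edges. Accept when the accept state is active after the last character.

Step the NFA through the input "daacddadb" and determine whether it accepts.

start: ε-closure({0}) = {0,1,2,4,6}
'd' @ 1: {3,5,8}
'a' @ 2: {}  — no active states
rest 'acddadb' ignored (set empty)
final: {}; accept 1 not in set

Answer: REJECT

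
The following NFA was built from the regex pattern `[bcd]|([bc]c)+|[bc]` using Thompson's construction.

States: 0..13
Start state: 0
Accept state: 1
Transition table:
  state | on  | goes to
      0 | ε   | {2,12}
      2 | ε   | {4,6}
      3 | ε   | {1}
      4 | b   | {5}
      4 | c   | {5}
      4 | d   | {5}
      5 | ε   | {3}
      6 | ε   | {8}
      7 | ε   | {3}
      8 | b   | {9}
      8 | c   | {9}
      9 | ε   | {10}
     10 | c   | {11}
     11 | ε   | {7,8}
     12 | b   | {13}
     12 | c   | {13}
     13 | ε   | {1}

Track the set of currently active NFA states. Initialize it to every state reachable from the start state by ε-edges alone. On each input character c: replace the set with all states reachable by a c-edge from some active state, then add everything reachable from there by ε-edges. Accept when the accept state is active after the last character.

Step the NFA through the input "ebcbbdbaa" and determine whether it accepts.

initial (ε-close {0}): {0,2,4,6,8,12}
'e' @ 1: {}  — dead — no transitions
rest 'bcbbdbaa' ignored (set empty)
final: {}; accept 1 not in set

Answer: REJECT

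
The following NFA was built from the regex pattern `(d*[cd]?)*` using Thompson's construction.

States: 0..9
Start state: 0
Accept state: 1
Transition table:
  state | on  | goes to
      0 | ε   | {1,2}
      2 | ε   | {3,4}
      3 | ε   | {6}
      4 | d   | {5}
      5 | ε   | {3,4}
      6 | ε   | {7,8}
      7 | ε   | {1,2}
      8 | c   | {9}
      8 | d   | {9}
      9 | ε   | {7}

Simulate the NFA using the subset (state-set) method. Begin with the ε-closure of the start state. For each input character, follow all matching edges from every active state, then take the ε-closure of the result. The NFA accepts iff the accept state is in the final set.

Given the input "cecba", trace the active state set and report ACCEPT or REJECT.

Answer: REJECT

Steps:
S₀ = ε-closure({0}) = {0,1,2,3,4,6,7,8}
'c' @ 1: {1,2,3,4,6,7,8,9}  (accept∈set)
'e' @ 2: {}  — state set empty
rest 'cba' ignored (set empty)
after full input: {}  (accept=1 not in)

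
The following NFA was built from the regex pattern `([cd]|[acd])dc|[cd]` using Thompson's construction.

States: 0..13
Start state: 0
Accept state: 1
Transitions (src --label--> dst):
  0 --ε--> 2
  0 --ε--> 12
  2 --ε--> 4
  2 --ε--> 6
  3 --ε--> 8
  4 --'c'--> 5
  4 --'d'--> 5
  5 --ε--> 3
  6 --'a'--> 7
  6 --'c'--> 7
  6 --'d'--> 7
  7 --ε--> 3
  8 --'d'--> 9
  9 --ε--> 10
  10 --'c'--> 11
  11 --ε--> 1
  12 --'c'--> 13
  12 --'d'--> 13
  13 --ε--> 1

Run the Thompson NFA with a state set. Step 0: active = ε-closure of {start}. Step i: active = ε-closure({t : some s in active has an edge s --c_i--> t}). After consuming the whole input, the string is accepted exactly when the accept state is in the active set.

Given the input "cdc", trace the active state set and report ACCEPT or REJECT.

Answer: ACCEPT

Steps:
initial (ε-close {0}): {0,2,4,6,12}
'c' @ 1: {1,3,5,7,8,13}  ✓accept
'd' @ 2: {9,10}
'c' @ 3: {1,11}  ✓accept
end set {1,11} — state 1 in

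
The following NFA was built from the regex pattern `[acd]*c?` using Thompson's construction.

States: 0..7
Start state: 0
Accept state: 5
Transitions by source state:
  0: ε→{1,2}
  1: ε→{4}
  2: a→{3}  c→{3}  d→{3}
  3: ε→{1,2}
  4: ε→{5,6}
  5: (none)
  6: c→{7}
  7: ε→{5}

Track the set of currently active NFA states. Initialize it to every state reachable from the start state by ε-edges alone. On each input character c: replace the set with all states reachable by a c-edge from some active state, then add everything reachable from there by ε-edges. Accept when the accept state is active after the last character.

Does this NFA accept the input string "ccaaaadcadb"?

S₀ = ε-closure({0}) = {0,1,2,4,5,6}
'c' @ 1: {1,2,3,4,5,6,7}  (accept∈set)
'c' @ 2: {1,2,3,4,5,6,7}  (accept∈set)
'a' @ 3: {1,2,3,4,5,6}  (accept∈set)
'a' @ 4: {1,2,3,4,5,6}  (accept∈set)
'a' @ 5: {1,2,3,4,5,6}  (accept∈set)
'a' @ 6: {1,2,3,4,5,6}  (accept∈set)
'd' @ 7: {1,2,3,4,5,6}  (accept∈set)
'c' @ 8: {1,2,3,4,5,6,7}  (accept∈set)
'a' @ 9: {1,2,3,4,5,6}  (accept∈set)
'd' @ 10: {1,2,3,4,5,6}  (accept∈set)
'b' @ 11: {}  — dead — no transitions
after full input: {}  (accept=5 not in)

Answer: REJECT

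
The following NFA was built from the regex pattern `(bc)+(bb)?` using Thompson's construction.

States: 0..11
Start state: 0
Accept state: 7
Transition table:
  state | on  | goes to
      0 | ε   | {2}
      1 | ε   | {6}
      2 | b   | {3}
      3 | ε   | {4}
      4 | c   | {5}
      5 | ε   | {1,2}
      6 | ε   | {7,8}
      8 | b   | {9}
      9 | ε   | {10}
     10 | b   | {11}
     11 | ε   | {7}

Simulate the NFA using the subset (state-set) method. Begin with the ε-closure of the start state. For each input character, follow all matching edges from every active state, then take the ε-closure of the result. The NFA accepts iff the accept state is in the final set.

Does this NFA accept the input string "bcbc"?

Answer: ACCEPT

Steps:
initial (ε-close {0}): {0,2}
'b' @ 1: {3,4}
'c' @ 2: {1,2,5,6,7,8}  ✓accept
'b' @ 3: {3,4,9,10}
'c' @ 4: {1,2,5,6,7,8}  ✓accept
end set {1,2,5,6,7,8} — state 7 in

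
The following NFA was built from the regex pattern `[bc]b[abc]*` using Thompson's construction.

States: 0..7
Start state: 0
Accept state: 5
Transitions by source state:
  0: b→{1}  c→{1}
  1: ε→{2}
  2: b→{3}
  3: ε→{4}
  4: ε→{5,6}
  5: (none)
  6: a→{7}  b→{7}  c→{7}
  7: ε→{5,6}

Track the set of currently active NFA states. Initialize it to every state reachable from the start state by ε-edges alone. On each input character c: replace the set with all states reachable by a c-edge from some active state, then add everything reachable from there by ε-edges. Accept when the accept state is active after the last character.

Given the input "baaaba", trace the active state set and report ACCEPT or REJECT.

S₀ = ε-closure({0}) = {0}
'b' @ 1: {1,2}
'a' @ 2: {}  — no active states
rest 'aaba' ignored (set empty)
after full input: {}  (accept=5 not in)

Answer: REJECT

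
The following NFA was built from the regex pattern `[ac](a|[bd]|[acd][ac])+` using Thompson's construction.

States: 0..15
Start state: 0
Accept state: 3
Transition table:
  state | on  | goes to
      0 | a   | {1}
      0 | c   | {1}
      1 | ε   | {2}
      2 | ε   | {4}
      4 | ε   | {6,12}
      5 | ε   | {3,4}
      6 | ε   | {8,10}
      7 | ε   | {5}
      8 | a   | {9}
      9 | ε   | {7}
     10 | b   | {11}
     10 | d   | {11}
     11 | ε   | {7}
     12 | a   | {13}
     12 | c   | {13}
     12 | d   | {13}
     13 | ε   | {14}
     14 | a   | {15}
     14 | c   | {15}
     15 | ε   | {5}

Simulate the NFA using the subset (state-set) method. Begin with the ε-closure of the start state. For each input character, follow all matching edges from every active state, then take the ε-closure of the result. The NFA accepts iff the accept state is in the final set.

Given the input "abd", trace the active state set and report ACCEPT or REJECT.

Answer: ACCEPT

Trace:
S₀ = ε-closure({0}) = {0}
'a' @ 1: {1,2,4,6,8,10,12}
'b' @ 2: {3,4,5,6,7,8,10,11,12}  ✓accept
'd' @ 3: {3,4,5,6,7,8,10,11,12,13,14}  ✓accept
final: {3,4,5,6,7,8,10,11,12,13,14}; accept 3 in set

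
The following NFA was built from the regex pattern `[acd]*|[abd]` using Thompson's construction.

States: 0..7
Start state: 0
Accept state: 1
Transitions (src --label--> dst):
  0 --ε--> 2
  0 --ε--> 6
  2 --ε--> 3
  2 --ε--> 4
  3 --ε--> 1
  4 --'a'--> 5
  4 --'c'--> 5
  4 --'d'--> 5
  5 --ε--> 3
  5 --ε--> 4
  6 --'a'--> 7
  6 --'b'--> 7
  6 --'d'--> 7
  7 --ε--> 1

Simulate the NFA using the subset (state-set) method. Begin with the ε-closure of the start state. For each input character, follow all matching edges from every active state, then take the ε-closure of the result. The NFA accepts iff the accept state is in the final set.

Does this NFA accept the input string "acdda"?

Answer: ACCEPT

Derivation:
S₀ = ε-closure({0}) = {0,1,2,3,4,6}
'a' @ 1: {1,3,4,5,7}  [accepting]
'c' @ 2: {1,3,4,5}  [accepting]
'd' @ 3: {1,3,4,5}  [accepting]
'd' @ 4: {1,3,4,5}  [accepting]
'a' @ 5: {1,3,4,5}  [accepting]
final: {1,3,4,5}; accept 1 in set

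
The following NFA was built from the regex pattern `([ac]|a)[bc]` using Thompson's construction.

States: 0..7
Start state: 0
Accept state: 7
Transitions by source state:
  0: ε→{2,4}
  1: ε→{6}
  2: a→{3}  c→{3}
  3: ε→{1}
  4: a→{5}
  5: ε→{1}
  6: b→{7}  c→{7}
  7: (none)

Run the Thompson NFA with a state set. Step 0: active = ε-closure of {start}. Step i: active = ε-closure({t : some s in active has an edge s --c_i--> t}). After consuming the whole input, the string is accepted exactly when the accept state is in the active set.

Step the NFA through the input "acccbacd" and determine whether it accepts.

start: ε-closure({0}) = {0,2,4}
'a' @ 1: {1,3,5,6}
'c' @ 2: {7}  [accepting]
'c' @ 3: {}  — state set empty
rest 'cbacd' ignored (set empty)
after full input: {}  (accept=7 not in)

Answer: REJECT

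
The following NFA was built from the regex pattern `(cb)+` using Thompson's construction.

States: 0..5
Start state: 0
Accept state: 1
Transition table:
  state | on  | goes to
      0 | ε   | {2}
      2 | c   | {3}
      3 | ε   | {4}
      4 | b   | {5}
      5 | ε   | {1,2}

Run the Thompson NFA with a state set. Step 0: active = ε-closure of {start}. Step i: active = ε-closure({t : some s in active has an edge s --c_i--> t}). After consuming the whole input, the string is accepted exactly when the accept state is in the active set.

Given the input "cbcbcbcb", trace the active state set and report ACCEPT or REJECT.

Answer: ACCEPT

Steps:
S₀ = ε-closure({0}) = {0,2}
'c' @ 1: {3,4}
'b' @ 2: {1,2,5}  [accepting]
'c' @ 3: {3,4}
'b' @ 4: {1,2,5}  [accepting]
'c' @ 5: {3,4}
'b' @ 6: {1,2,5}  [accepting]
'c' @ 7: {3,4}
'b' @ 8: {1,2,5}  [accepting]
final: {1,2,5}; accept 1 in set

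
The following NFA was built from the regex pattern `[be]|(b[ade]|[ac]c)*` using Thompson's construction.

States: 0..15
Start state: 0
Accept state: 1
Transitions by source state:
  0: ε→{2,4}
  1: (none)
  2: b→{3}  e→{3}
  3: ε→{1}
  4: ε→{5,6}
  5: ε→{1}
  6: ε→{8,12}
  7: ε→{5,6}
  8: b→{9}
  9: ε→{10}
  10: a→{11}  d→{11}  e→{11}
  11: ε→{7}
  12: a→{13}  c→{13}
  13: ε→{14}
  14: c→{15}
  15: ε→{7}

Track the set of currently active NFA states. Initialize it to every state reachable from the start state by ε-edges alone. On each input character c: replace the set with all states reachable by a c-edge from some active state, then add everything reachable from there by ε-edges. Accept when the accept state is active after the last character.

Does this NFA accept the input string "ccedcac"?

S₀ = ε-closure({0}) = {0,1,2,4,5,6,8,12}
'c' @ 1: {13,14}
'c' @ 2: {1,5,6,7,8,12,15}  ✓accept
'e' @ 3: {}  — state set empty
rest 'dcac' ignored (set empty)
end set {} — state 1 not in

Answer: REJECT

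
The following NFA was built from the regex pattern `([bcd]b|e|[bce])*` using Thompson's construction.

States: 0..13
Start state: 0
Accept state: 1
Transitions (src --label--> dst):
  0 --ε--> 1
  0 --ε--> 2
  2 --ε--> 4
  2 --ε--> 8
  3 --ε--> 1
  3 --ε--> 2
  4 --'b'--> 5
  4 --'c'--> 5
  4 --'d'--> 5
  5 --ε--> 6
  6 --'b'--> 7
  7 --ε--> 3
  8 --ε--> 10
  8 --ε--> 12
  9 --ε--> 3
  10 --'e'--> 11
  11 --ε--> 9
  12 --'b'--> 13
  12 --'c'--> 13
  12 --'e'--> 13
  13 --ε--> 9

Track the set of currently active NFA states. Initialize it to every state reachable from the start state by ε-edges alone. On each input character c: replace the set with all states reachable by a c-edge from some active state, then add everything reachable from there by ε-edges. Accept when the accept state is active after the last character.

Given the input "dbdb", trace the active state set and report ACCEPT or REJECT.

S₀ = ε-closure({0}) = {0,1,2,4,8,10,12}
'd' @ 1: {5,6}
'b' @ 2: {1,2,3,4,7,8,10,12}  [accepting]
'd' @ 3: {5,6}
'b' @ 4: {1,2,3,4,7,8,10,12}  [accepting]
final: {1,2,3,4,7,8,10,12}; accept 1 in set

Answer: ACCEPT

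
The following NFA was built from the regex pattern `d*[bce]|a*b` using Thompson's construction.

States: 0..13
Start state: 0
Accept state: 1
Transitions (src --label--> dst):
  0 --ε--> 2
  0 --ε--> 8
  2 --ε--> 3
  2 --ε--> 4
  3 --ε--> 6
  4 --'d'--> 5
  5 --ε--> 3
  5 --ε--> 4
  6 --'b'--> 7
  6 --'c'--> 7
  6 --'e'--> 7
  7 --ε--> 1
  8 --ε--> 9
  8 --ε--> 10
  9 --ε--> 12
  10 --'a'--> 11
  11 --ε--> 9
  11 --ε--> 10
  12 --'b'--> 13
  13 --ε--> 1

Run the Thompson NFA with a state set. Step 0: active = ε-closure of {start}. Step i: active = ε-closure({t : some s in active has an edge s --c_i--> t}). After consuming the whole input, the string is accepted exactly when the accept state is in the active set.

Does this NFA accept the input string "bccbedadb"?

Answer: REJECT

Trace:
S₀ = ε-closure({0}) = {0,2,3,4,6,8,9,10,12}
'b' @ 1: {1,7,13}  [accepting]
'c' @ 2: {}  — dead — no transitions
rest 'cbedadb' ignored (set empty)
after full input: {}  (accept=1 not in)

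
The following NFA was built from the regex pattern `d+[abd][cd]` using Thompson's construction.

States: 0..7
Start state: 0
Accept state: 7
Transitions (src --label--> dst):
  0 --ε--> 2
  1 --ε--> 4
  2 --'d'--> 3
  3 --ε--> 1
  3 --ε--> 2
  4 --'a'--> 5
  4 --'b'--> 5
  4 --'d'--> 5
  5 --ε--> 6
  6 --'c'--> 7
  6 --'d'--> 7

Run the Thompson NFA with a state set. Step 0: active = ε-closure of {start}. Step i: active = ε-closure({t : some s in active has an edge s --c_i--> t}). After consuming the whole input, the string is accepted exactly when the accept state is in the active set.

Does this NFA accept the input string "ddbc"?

initial (ε-close {0}): {0,2}
'd' @ 1: {1,2,3,4}
'd' @ 2: {1,2,3,4,5,6}
'b' @ 3: {5,6}
'c' @ 4: {7}  (accept∈set)
after full input: {7}  (accept=7 in)

Answer: ACCEPT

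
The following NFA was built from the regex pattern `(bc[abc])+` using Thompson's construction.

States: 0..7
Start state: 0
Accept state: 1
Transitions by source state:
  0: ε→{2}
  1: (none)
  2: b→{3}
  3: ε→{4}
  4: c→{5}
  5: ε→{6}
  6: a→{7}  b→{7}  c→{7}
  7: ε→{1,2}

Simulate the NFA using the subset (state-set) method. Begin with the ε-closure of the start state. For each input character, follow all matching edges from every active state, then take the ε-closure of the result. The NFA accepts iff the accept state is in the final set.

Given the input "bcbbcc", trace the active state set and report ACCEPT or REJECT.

start: ε-closure({0}) = {0,2}
'b' @ 1: {3,4}
'c' @ 2: {5,6}
'b' @ 3: {1,2,7}  ✓accept
'b' @ 4: {3,4}
'c' @ 5: {5,6}
'c' @ 6: {1,2,7}  ✓accept
final: {1,2,7}; accept 1 in set

Answer: ACCEPT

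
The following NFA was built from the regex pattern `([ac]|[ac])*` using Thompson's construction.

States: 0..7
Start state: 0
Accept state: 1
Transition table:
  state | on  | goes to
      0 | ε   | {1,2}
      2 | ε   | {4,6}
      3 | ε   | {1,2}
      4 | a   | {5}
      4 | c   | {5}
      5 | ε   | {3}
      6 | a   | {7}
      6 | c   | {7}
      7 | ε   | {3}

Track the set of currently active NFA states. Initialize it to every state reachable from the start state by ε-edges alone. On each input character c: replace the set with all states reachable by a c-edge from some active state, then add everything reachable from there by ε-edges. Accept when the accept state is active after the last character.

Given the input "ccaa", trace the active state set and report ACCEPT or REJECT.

initial (ε-close {0}): {0,1,2,4,6}
'c' @ 1: {1,2,3,4,5,6,7}  [accepting]
'c' @ 2: {1,2,3,4,5,6,7}  [accepting]
'a' @ 3: {1,2,3,4,5,6,7}  [accepting]
'a' @ 4: {1,2,3,4,5,6,7}  [accepting]
end set {1,2,3,4,5,6,7} — state 1 in

Answer: ACCEPT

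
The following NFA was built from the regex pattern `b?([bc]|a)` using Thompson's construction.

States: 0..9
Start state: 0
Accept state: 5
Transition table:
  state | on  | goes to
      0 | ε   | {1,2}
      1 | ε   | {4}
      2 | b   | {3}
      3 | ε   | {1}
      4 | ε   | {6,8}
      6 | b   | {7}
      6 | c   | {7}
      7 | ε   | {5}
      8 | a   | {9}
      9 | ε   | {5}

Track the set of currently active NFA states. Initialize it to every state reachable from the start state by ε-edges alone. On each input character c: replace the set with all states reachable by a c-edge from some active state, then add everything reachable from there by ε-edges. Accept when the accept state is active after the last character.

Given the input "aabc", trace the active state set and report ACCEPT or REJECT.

S₀ = ε-closure({0}) = {0,1,2,4,6,8}
'a' @ 1: {5,9}  (accept∈set)
'a' @ 2: {}  — dead — no transitions
rest 'bc' ignored (set empty)
end set {} — state 5 not in

Answer: REJECT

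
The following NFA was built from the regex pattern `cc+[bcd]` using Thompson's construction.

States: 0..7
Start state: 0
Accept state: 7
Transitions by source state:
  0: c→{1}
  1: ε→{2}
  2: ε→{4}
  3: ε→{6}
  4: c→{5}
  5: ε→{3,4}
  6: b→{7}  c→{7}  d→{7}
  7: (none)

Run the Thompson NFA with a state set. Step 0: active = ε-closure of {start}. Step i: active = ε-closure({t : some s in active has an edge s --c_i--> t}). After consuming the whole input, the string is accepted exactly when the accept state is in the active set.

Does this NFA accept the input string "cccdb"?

Answer: REJECT

Derivation:
S₀ = ε-closure({0}) = {0}
'c' @ 1: {1,2,4}
'c' @ 2: {3,4,5,6}
'c' @ 3: {3,4,5,6,7}  [accepting]
'd' @ 4: {7}  [accepting]
'b' @ 5: {}  — state set empty
final: {}; accept 7 not in set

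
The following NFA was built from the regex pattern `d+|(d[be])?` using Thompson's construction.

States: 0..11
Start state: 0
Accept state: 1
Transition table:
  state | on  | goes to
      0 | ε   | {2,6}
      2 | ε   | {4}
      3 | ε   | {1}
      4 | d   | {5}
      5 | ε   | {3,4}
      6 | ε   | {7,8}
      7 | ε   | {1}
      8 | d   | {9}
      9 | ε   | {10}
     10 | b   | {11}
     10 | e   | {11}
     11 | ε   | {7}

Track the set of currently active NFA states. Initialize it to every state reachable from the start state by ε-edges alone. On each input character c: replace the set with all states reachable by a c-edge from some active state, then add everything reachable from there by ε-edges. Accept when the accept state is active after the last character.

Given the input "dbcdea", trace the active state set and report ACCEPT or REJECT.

start: ε-closure({0}) = {0,1,2,4,6,7,8}
'd' @ 1: {1,3,4,5,9,10}  (accept∈set)
'b' @ 2: {1,7,11}  (accept∈set)
'c' @ 3: {}  — state set empty
rest 'dea' ignored (set empty)
final: {}; accept 1 not in set

Answer: REJECT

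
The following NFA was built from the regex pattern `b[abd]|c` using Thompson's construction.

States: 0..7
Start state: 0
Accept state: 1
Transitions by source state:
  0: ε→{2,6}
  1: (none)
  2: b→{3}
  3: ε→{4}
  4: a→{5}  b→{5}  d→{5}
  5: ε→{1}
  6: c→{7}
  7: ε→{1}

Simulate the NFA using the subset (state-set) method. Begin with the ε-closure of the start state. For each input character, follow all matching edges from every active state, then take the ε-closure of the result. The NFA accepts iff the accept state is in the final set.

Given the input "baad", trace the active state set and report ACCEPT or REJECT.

initial (ε-close {0}): {0,2,6}
'b' @ 1: {3,4}
'a' @ 2: {1,5}  (accept∈set)
'a' @ 3: {}  — dead — no transitions
rest 'd' ignored (set empty)
after full input: {}  (accept=1 not in)

Answer: REJECT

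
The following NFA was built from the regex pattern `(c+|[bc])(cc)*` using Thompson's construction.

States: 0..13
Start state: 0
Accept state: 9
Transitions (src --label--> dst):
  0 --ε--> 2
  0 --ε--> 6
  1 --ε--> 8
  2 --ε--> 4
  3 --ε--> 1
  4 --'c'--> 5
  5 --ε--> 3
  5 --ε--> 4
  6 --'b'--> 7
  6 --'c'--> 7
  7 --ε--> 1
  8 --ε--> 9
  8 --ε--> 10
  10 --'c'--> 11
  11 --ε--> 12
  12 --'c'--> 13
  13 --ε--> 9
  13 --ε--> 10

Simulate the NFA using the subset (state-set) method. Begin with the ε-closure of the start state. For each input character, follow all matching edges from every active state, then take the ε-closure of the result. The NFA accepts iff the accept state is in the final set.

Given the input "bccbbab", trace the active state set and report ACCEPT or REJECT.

Answer: REJECT

Derivation:
start: ε-closure({0}) = {0,2,4,6}
'b' @ 1: {1,7,8,9,10}  (accept∈set)
'c' @ 2: {11,12}
'c' @ 3: {9,10,13}  (accept∈set)
'b' @ 4: {}  — no active states
rest 'bab' ignored (set empty)
final: {}; accept 9 not in set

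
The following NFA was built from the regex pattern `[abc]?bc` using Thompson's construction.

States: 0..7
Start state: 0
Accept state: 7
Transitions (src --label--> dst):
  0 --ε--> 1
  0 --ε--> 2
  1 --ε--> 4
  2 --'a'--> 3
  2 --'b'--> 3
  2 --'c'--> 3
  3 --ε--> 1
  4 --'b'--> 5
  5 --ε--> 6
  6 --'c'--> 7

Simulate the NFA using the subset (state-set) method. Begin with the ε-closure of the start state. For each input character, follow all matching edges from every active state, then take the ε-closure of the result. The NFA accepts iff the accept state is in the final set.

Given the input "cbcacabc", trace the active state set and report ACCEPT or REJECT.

Answer: REJECT

Derivation:
initial (ε-close {0}): {0,1,2,4}
'c' @ 1: {1,3,4}
'b' @ 2: {5,6}
'c' @ 3: {7}  [accepting]
'a' @ 4: {}  — no active states
rest 'cabc' ignored (set empty)
final: {}; accept 7 not in set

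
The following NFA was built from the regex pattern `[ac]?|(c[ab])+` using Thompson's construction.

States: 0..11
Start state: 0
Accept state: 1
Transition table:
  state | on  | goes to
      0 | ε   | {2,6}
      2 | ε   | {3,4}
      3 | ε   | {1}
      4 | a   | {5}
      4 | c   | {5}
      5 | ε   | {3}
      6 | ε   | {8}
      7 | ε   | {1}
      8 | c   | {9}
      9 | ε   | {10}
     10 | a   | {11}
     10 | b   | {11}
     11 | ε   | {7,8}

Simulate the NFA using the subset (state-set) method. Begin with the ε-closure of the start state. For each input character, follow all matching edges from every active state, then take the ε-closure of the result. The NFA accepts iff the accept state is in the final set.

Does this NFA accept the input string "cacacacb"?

Answer: ACCEPT

Trace:
initial (ε-close {0}): {0,1,2,3,4,6,8}
'c' @ 1: {1,3,5,9,10}  ✓accept
'a' @ 2: {1,7,8,11}  ✓accept
'c' @ 3: {9,10}
'a' @ 4: {1,7,8,11}  ✓accept
'c' @ 5: {9,10}
'a' @ 6: {1,7,8,11}  ✓accept
'c' @ 7: {9,10}
'b' @ 8: {1,7,8,11}  ✓accept
final: {1,7,8,11}; accept 1 in set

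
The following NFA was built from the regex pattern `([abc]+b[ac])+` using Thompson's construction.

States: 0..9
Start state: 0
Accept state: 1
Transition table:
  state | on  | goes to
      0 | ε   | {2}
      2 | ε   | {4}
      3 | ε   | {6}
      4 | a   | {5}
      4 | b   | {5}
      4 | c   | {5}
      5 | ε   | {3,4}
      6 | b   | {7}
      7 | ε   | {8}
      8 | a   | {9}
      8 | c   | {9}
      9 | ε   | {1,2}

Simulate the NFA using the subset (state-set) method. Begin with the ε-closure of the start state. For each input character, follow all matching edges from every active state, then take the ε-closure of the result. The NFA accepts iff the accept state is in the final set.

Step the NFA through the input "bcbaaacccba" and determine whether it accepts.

Answer: ACCEPT

Derivation:
start: ε-closure({0}) = {0,2,4}
'b' @ 1: {3,4,5,6}
'c' @ 2: {3,4,5,6}
'b' @ 3: {3,4,5,6,7,8}
'a' @ 4: {1,2,3,4,5,6,9}  (accept∈set)
'a' @ 5: {3,4,5,6}
'a' @ 6: {3,4,5,6}
'c' @ 7: {3,4,5,6}
'c' @ 8: {3,4,5,6}
'c' @ 9: {3,4,5,6}
'b' @ 10: {3,4,5,6,7,8}
'a' @ 11: {1,2,3,4,5,6,9}  (accept∈set)
after full input: {1,2,3,4,5,6,9}  (accept=1 in)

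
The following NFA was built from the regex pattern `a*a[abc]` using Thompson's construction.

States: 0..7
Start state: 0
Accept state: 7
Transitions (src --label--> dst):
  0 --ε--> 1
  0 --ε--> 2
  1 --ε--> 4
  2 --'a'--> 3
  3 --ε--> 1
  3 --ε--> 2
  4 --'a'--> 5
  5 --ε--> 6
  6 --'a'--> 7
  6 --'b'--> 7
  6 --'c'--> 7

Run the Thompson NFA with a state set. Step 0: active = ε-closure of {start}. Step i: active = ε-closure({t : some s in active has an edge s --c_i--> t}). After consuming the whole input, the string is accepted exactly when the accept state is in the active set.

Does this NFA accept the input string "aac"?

Answer: ACCEPT

Derivation:
start: ε-closure({0}) = {0,1,2,4}
'a' @ 1: {1,2,3,4,5,6}
'a' @ 2: {1,2,3,4,5,6,7}  ✓accept
'c' @ 3: {7}  ✓accept
end set {7} — state 7 in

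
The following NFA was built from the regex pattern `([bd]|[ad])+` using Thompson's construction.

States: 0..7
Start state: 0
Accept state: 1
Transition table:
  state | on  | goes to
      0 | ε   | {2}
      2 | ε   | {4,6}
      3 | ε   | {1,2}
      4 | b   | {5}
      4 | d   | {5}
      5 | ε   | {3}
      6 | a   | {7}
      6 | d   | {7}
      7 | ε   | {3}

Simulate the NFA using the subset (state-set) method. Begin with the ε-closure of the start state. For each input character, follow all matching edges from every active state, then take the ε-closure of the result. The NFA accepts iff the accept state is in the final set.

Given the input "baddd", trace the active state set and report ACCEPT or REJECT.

initial (ε-close {0}): {0,2,4,6}
'b' @ 1: {1,2,3,4,5,6}  ✓accept
'a' @ 2: {1,2,3,4,6,7}  ✓accept
'd' @ 3: {1,2,3,4,5,6,7}  ✓accept
'd' @ 4: {1,2,3,4,5,6,7}  ✓accept
'd' @ 5: {1,2,3,4,5,6,7}  ✓accept
final: {1,2,3,4,5,6,7}; accept 1 in set

Answer: ACCEPT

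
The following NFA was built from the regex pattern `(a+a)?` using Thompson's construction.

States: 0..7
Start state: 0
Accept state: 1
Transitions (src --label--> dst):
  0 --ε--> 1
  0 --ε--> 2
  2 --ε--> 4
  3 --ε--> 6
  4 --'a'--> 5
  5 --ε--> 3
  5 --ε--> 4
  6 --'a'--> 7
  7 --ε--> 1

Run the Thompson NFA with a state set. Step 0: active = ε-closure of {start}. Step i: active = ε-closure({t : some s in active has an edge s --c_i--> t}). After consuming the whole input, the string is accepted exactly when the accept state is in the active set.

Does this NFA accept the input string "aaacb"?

initial (ε-close {0}): {0,1,2,4}
'a' @ 1: {3,4,5,6}
'a' @ 2: {1,3,4,5,6,7}  ✓accept
'a' @ 3: {1,3,4,5,6,7}  ✓accept
'c' @ 4: {}  — dead — no transitions
rest 'b' ignored (set empty)
after full input: {}  (accept=1 not in)

Answer: REJECT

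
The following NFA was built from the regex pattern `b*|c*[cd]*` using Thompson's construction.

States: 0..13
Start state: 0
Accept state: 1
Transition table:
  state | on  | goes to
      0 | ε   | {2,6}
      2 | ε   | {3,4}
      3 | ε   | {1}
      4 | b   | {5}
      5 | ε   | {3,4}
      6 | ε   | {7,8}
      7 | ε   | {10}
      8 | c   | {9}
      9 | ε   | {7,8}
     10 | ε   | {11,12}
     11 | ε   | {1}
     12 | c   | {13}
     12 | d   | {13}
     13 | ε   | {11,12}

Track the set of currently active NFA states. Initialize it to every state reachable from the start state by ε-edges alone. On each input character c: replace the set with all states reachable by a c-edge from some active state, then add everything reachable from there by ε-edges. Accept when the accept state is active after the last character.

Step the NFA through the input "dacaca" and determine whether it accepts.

S₀ = ε-closure({0}) = {0,1,2,3,4,6,7,8,10,11,12}
'd' @ 1: {1,11,12,13}  ✓accept
'a' @ 2: {}  — dead — no transitions
rest 'caca' ignored (set empty)
after full input: {}  (accept=1 not in)

Answer: REJECT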